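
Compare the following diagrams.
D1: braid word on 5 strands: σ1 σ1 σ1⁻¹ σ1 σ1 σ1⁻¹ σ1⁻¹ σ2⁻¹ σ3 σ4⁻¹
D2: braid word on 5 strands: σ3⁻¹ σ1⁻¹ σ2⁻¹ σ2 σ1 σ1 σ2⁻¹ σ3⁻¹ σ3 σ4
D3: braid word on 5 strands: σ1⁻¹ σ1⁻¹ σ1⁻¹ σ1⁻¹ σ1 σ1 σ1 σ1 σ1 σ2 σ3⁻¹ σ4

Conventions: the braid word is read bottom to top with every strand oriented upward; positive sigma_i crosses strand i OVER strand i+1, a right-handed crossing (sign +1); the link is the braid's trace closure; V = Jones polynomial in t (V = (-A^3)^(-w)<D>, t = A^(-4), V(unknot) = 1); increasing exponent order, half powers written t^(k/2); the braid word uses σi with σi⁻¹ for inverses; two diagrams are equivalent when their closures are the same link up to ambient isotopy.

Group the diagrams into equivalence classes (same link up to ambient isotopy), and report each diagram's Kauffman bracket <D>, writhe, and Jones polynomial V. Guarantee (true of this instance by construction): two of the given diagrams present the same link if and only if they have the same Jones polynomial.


grouping into links: {D1, D2, D3}
V(D1) = 1  (w 0, c 10, <D> = 1)
V(D2) = 1  (w 0, c 10, <D> = 1)
D3 (bracket A^6; 12 crossings at w = +2): V = 1
why: all 3 diagrams share one V(t), hence one class


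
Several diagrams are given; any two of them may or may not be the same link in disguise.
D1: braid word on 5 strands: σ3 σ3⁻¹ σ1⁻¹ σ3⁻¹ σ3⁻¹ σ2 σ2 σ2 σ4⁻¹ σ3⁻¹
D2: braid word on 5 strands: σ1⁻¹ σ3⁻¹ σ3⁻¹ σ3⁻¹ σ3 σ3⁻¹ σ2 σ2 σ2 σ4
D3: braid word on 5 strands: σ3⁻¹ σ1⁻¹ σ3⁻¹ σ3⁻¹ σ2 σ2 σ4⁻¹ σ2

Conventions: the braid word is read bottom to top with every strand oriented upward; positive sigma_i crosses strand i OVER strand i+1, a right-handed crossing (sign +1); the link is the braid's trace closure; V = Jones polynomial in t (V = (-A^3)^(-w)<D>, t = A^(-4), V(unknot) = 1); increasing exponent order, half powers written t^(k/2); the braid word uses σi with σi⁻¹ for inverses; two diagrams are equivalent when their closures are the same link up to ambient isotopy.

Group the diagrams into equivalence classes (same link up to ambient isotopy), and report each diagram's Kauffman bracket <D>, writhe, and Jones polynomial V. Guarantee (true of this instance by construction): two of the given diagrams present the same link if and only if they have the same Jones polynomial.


equivalence classes: {D1, D2, D3}
D1 (bracket -A^-18 + A^-14 - A^-10 + 3A^-6 - A^-2 + A^2 - A^6; 10 crossings at w = -2): V = -t^-3 + t^-2 - t^-1 + 3 - t + t^2 - t^3
V(D2) = -t^-3 + t^-2 - t^-1 + 3 - t + t^2 - t^3  (w 0, c 10, <D> = -A^-12 + A^-8 - A^-4 + 3 - A^4 + A^8 - A^12)
V(D3) = -t^-3 + t^-2 - t^-1 + 3 - t + t^2 - t^3  (w -2, c 8, <D> = -A^-18 + A^-14 - A^-10 + 3A^-6 - A^-2 + A^2 - A^6)
observation: one V(t) for all 3 diagrams — one class (guaranteed)


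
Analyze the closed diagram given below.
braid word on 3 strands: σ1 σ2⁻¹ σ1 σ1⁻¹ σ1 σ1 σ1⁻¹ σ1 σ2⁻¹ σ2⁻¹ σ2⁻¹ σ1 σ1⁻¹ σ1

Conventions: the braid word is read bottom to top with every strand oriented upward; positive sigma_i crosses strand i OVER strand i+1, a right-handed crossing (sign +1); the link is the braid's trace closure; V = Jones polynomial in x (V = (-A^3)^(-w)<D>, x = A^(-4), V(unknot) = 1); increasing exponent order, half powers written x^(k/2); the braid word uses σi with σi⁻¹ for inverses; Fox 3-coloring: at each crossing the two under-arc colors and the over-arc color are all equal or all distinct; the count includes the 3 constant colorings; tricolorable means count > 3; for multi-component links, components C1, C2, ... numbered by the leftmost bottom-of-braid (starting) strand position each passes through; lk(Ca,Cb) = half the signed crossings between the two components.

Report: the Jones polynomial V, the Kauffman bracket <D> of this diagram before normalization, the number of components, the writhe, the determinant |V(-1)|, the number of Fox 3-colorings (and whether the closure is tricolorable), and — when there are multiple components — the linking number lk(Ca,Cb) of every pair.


Jones polynomial: V(x) = x^-4 - 2x^-3 + 4x^-2 - 4x^-1 + 6 - 4x + 4x^2 - 2x^3 + x^4
<D> = A^-16 - 2A^-12 + 4A^-8 - 4A^-4 + 6 - 4A^4 + 4A^8 - 2A^12 + A^16; writhe 0
components 3, writhe 0 (14 crossings)
linking number lk(C1,C2) = +1
lk(C1,C3): -2
lk(C2,C3) = +1
3-colorings: 3 of 3^14, det 28 — not tricolorable
note: V is palindromic (span 8, det 28): x -> 1/x fixes it; necessary, not sufficient, for amphichirality


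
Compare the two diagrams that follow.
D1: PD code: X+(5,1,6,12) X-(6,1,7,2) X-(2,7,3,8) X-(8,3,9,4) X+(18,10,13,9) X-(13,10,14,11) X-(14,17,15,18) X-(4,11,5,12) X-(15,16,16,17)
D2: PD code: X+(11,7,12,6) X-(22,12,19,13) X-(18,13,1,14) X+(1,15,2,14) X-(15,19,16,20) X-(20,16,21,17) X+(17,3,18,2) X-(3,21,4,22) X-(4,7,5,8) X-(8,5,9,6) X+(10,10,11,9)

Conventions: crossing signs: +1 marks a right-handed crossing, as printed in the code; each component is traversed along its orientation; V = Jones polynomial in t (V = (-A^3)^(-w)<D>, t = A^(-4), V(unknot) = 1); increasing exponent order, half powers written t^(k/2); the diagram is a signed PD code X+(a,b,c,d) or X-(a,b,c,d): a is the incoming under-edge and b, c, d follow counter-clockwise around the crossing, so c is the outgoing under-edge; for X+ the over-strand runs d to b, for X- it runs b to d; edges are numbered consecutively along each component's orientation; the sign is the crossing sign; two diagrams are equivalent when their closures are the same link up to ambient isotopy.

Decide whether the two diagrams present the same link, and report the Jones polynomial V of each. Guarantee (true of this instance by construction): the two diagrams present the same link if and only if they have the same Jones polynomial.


equivalent: no
V(D1) = t^(-9/2) - t^(-5/2) - t^(-3/2) - t^(-1/2)  (w -5, c 9, <D> = A^-13 + A^-9 + A^-5 - A^3)
D2 (bracket A^-3 + A^5 - A^9 + A^13; 11 crossings at w = -3): V = -t^(-11/2) + t^(-9/2) - t^(-7/2) - t^(-3/2)
why: 2 classes among 2 diagrams; unequal V(t) rules out equality


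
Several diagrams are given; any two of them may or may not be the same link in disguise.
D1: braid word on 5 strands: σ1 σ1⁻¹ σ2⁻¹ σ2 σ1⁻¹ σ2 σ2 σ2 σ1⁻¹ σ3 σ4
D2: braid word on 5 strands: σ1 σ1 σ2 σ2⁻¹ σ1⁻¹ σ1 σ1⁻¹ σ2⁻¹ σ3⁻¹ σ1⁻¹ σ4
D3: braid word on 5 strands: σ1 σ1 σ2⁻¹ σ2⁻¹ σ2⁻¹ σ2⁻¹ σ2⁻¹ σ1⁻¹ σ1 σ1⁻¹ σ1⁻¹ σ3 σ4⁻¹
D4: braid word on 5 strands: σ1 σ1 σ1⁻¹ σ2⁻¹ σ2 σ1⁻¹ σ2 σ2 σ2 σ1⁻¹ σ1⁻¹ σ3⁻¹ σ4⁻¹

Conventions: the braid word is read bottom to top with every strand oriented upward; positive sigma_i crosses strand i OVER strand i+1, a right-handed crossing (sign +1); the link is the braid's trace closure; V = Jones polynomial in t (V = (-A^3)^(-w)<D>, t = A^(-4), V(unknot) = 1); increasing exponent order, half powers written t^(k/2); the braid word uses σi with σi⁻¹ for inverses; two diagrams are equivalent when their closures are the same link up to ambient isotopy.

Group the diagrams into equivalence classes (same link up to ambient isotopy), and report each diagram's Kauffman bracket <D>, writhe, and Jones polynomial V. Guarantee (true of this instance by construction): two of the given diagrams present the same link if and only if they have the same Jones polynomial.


equivalence classes: {D1, D4} | {D2} | {D3}
D1 (bracket -A^-5 + A^-1 - A^3 + 2A^7 + A^15; 11 crossings at w = +3): V = -t^(-3/2) - 2t^(1/2) + t^(3/2) - t^(5/2) + t^(7/2)
V(D2) = -t^(-1/2) - t^(1/2)  [11 crossings, <D> = A^-5 + A^-1, w = -1]
D3 (bracket A^-9 + A^-5 + A^-1 - A^15; 13 crossings at w = -5): V = t^(-15/2) - t^(-7/2) - t^(-5/2) - t^(-3/2)
D4 (bracket -A^-17 + A^-13 - A^-9 + 2A^-5 + A^3; 13 crossings at w = -1): V = -t^(-3/2) - 2t^(1/2) + t^(3/2) - t^(5/2) + t^(7/2)
observation: comparing 4 Jones polynomials yields 3 groups


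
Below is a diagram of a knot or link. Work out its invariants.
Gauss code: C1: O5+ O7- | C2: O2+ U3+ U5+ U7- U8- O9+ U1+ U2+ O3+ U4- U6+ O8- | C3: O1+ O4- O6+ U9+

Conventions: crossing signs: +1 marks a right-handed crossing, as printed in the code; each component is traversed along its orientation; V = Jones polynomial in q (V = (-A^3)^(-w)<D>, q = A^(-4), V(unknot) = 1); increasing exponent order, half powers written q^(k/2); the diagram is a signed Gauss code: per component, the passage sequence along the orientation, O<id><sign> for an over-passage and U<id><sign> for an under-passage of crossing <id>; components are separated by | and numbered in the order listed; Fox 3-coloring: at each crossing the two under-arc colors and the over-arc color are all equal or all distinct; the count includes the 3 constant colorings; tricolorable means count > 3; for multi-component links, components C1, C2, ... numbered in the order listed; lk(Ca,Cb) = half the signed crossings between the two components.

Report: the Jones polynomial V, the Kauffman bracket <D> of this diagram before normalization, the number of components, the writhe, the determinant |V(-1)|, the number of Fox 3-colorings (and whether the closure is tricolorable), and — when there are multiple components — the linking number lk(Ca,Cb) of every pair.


V = 1 + q + q^2 + q^3
<D> = -A^-3 - A - A^5 - A^9 (w = +3)
3 components over 9 crossings, w = +3
lk(C1,C2): 0
lk(C1,C3) = 0
linking number lk(C2,C3) = +1
9 Fox colorings among 3^10, |V(-1)| = 0: tricolorable
why: span 3 respects span(V) <= c + mu - 1 = 11 for this 3-component diagram


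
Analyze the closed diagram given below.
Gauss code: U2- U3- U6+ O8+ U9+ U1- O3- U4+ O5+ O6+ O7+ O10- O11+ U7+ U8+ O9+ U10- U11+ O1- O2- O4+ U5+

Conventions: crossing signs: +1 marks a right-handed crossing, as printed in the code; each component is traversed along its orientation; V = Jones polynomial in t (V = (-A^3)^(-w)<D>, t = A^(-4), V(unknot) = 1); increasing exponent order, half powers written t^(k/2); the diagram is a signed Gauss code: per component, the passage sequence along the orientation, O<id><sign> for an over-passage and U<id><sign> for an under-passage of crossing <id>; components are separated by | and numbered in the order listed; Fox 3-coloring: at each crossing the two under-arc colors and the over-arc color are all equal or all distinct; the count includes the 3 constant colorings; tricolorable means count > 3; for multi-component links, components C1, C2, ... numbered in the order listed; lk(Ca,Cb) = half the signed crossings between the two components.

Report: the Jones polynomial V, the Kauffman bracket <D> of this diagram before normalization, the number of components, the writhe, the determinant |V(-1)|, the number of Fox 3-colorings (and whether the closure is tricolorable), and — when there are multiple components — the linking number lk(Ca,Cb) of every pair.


V = t + t^3 - t^4
<D> = A^-7 - A^-3 - A^5 (w = +3)
1 component over 11 crossings, w = +3
9 Fox colorings among 3^11, |V(-1)| = 3: tricolorable
why: det 3 = |V(-1)|; divisible by 3, so tricolorable


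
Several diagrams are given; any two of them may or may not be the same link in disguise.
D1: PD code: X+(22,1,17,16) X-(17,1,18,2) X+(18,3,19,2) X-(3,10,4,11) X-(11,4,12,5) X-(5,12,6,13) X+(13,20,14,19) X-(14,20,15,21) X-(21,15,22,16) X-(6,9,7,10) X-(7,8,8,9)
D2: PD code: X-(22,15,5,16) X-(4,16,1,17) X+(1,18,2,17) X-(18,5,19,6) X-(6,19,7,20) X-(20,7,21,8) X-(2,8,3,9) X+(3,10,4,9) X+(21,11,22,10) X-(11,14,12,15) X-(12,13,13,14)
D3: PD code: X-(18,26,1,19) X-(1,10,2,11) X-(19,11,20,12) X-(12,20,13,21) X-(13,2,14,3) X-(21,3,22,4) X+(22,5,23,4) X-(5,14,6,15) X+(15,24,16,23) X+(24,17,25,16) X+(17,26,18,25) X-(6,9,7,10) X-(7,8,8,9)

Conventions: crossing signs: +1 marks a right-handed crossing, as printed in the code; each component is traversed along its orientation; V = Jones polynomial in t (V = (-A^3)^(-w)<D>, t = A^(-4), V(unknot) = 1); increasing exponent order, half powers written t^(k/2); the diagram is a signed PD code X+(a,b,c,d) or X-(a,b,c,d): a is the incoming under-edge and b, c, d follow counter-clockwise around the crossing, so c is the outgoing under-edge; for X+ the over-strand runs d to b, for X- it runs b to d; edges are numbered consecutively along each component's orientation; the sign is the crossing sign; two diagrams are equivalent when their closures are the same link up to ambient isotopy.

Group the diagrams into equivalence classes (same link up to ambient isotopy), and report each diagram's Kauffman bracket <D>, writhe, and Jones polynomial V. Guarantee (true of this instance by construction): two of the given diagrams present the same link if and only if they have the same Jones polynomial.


classes: {D1, D2} | {D3}
V(D1) = t^(-9/2) - t^(-5/2) - t^(-3/2) - t^(-1/2)  [11 crossings, <D> = A^-13 + A^-9 + A^-5 - A^3, w = -5]
V(D2) = t^(-9/2) - t^(-5/2) - t^(-3/2) - t^(-1/2)  [11 crossings, <D> = A^-13 + A^-9 + A^-5 - A^3, w = -5]
V(D3) = t^(-11/2) - t^(-9/2) + t^(-7/2) - 2t^(-5/2) + t^(-3/2) - 2t^(-1/2)  (w -5, c 13, <D> = 2A^-13 - A^-9 + 2A^-5 - A^-1 + A^3 - A^7)
insight: V(t) takes 2 values over 3 diagrams, fixing the grouping


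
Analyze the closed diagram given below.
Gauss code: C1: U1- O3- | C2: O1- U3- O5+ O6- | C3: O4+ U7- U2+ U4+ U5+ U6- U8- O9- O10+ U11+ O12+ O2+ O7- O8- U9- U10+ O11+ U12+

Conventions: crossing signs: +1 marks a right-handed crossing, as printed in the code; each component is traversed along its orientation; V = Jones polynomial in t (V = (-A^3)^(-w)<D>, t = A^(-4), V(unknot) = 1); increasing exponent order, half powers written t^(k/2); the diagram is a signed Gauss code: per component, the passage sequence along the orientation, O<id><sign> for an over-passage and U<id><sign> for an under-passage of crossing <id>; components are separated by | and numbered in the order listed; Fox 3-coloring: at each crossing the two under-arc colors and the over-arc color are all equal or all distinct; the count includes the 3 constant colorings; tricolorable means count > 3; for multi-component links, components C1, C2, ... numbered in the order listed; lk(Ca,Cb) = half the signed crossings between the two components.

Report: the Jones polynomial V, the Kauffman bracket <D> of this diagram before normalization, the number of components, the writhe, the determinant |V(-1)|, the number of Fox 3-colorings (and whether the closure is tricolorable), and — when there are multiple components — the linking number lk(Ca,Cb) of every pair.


V = t^-3 + t^-2 + t^-1 + 1
<D> = 1 + A^4 + A^8 + A^12 (w = 0)
3 components over 12 crossings, w = 0
lk(C1,C2): -1
lk(C1,C3) = 0
linking number lk(C2,C3) = 0
9 Fox colorings among 3^12, |V(-1)| = 0: tricolorable
why: w = 0 shifts under R1 moves; the (-A^3)^(0) factor cancels that in V


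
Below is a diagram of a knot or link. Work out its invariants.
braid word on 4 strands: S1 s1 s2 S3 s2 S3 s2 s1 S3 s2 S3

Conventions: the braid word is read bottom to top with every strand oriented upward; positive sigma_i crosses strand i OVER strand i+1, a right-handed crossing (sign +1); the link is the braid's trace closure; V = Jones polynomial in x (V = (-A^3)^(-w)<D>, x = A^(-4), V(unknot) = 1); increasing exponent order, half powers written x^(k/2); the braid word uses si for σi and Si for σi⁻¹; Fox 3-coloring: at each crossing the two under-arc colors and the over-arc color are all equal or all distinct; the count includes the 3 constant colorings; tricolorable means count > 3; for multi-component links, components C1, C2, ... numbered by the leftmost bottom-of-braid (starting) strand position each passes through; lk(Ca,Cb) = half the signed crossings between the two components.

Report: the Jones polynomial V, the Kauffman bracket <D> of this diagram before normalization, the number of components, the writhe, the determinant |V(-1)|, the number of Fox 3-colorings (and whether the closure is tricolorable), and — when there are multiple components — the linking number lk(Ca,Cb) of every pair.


Jones polynomial: V(x) = x^-4 - 4x^-3 + 6x^-2 - 7x^-1 + 9 - 7x + 6x^2 - 4x^3 + x^4
<D> = -A^-13 + 4A^-9 - 6A^-5 + 7A^-1 - 9A^3 + 7A^7 - 6A^11 + 4A^15 - A^19; writhe +1
components 1, writhe +1 (11 crossings)
3-colorings: 27 of 3^11, det 45 — tricolorable
note: |V(-1)| = 45: so tricolorable, since 3 divides 45


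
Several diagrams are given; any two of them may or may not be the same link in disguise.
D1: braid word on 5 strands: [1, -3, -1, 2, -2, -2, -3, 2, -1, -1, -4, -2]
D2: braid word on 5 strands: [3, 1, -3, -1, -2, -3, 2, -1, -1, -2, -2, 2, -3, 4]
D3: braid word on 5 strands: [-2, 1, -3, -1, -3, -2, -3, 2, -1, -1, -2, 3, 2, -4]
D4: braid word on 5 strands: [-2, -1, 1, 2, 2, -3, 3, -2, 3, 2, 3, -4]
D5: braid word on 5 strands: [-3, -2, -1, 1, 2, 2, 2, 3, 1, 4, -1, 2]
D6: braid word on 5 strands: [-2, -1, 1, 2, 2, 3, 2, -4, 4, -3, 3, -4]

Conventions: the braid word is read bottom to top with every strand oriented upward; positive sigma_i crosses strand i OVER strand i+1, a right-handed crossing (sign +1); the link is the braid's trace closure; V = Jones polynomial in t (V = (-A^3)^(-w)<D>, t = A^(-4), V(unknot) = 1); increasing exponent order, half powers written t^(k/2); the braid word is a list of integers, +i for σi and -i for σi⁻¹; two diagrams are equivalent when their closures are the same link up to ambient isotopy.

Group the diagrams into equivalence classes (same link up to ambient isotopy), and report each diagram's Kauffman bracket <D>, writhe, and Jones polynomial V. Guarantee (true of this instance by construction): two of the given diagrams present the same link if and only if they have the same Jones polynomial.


classes: {D1, D2, D3} | {D4, D5, D6}
V(D1) = t^-5 + 2t^-3 + t^-1  [12 crossings, <D> = A^-14 + 2A^-6 + A^2, w = -6]
V(D2) = t^-5 + 2t^-3 + t^-1  [14 crossings, <D> = A^-8 + 2 + A^8, w = -4]
V(D3) = t^-5 + 2t^-3 + t^-1  (w -6, c 14, <D> = A^-14 + 2A^-6 + A^2)
V(D4) = 1 + t + t^2 + t^3  [12 crossings, <D> = A^-6 + A^-2 + A^2 + A^6, w = +2]
V(D5) = 1 + t + t^2 + t^3  [12 crossings, <D> = 1 + A^4 + A^8 + A^12, w = +4]
V(D6) = 1 + t + t^2 + t^3  (w +2, c 12, <D> = A^-6 + A^-2 + A^2 + A^6)
insight: 2 values of V(t) split the 6 diagrams


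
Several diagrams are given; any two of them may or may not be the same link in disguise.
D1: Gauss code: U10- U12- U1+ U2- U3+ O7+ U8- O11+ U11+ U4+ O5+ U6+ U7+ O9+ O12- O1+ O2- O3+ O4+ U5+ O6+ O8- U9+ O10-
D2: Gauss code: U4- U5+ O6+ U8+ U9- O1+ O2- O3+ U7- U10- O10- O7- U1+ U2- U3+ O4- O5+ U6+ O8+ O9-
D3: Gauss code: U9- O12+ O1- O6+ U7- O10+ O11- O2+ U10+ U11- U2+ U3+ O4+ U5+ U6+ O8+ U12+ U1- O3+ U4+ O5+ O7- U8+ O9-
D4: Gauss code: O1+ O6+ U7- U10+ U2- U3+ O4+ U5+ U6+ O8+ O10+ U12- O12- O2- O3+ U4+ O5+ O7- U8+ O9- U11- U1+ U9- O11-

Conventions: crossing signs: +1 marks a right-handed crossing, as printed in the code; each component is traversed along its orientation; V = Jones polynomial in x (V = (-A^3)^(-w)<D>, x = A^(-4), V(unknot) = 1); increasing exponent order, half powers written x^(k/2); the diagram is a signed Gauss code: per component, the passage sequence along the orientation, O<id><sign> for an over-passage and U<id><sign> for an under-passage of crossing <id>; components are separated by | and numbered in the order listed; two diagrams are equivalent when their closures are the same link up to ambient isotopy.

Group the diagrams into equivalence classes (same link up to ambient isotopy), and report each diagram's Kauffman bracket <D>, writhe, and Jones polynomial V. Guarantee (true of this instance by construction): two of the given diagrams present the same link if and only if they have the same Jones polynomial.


grouping into links: {D1, D3, D4} | {D2}
V(D1) = x - x^2 + 2x^3 - x^4 + x^5 - x^6  (w +4, c 12, <D> = -A^-12 + A^-8 - A^-4 + 2 - A^4 + A^8)
V(D2) = 1  (w 0, c 10, <D> = 1)
D3 (bracket -A^-12 + A^-8 - A^-4 + 2 - A^4 + A^8; 12 crossings at w = +4): V = x - x^2 + 2x^3 - x^4 + x^5 - x^6
D4 (bracket -A^-18 + A^-14 - A^-10 + 2A^-6 - A^-2 + A^2; 12 crossings at w = +2): V = x - x^2 + 2x^3 - x^4 + x^5 - x^6
key observation: 2 classes among 4 diagrams; unequal V(x) rules out equality


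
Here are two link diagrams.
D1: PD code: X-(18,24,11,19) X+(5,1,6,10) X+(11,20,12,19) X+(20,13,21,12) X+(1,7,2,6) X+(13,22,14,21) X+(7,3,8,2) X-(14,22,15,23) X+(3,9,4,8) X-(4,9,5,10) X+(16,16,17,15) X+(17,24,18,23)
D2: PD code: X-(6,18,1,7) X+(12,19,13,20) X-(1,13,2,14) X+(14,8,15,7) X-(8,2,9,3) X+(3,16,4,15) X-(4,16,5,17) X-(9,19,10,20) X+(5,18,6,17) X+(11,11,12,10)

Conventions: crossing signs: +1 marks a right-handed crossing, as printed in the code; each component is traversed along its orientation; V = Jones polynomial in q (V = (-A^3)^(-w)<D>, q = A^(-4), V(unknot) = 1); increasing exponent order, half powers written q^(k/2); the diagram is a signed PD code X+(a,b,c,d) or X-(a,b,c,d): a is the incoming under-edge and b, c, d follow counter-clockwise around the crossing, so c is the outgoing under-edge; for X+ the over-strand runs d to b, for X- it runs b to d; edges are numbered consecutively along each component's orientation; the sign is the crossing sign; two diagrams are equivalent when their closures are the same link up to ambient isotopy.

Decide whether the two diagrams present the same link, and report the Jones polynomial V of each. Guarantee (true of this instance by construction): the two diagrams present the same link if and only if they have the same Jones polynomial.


equivalent: no
V(D1) = q + q^2 + 2q^3 + q^4 - q^7  (w +6, c 12, <D> = -A^-10 + A^2 + 2A^6 + A^10 + A^14)
V(D2) = q^-3 + q^-2 + q^-1 + 1  (w 0, c 10, <D> = 1 + A^4 + A^8 + A^12)
why: V(q) takes 2 values over 2 diagrams, fixing the grouping


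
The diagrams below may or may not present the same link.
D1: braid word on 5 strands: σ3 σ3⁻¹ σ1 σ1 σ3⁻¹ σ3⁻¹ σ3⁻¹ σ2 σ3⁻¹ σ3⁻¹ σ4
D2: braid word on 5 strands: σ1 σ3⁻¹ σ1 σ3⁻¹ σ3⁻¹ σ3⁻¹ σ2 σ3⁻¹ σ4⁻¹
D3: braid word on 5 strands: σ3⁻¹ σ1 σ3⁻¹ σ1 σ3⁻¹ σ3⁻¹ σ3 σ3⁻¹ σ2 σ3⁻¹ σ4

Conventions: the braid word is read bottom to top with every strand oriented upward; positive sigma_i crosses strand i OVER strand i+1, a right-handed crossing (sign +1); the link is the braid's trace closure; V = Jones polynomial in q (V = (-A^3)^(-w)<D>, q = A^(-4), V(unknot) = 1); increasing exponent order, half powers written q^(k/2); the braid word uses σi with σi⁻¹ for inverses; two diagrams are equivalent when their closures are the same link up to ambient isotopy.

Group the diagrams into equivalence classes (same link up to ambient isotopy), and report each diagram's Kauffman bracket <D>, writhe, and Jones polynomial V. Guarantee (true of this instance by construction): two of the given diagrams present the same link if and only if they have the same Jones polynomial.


equivalence classes: {D1, D2, D3}
D1 (bracket A^-5 + 2A^3 - A^7 + 2A^11 - 2A^15 + A^19 - A^23; 11 crossings at w = -1): V = q^(-13/2) - q^(-11/2) + 2q^(-9/2) - 2q^(-7/2) + q^(-5/2) - 2q^(-3/2) - q^(1/2)
D2 (bracket A^-11 + 2A^-3 - A + 2A^5 - 2A^9 + A^13 - A^17; 9 crossings at w = -3): V = q^(-13/2) - q^(-11/2) + 2q^(-9/2) - 2q^(-7/2) + q^(-5/2) - 2q^(-3/2) - q^(1/2)
V(D3) = q^(-13/2) - q^(-11/2) + 2q^(-9/2) - 2q^(-7/2) + q^(-5/2) - 2q^(-3/2) - q^(1/2)  [11 crossings, <D> = A^-5 + 2A^3 - A^7 + 2A^11 - 2A^15 + A^19 - A^23, w = -1]
key observation: one V(q) for all 3 diagrams — one class (guaranteed)


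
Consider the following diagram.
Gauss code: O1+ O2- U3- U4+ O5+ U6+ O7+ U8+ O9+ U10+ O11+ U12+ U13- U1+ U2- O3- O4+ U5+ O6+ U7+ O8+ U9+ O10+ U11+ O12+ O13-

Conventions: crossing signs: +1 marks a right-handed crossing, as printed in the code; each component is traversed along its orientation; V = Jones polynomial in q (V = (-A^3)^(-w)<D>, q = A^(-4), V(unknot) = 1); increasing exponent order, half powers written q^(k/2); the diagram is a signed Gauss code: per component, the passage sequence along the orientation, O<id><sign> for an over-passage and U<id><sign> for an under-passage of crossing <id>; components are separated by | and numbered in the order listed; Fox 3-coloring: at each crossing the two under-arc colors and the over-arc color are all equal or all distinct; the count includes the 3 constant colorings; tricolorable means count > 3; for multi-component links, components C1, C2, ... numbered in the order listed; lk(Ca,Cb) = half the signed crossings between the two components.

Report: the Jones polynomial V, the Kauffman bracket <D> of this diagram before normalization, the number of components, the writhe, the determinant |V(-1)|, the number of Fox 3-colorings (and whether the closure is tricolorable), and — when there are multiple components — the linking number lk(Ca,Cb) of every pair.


V(q) = q^3 + q^5 - q^6 + q^7 - q^8 + q^9 - q^10
bracket: A^-19 - A^-15 + A^-11 - A^-7 + A^-3 - A - A^9, w = +7
1 component, writhe +7, over 13 crossings
det 7, colorings 3 of 3^13 — not tricolorable
observation: the span of V is 7, forcing >= 7 crossings in any diagram


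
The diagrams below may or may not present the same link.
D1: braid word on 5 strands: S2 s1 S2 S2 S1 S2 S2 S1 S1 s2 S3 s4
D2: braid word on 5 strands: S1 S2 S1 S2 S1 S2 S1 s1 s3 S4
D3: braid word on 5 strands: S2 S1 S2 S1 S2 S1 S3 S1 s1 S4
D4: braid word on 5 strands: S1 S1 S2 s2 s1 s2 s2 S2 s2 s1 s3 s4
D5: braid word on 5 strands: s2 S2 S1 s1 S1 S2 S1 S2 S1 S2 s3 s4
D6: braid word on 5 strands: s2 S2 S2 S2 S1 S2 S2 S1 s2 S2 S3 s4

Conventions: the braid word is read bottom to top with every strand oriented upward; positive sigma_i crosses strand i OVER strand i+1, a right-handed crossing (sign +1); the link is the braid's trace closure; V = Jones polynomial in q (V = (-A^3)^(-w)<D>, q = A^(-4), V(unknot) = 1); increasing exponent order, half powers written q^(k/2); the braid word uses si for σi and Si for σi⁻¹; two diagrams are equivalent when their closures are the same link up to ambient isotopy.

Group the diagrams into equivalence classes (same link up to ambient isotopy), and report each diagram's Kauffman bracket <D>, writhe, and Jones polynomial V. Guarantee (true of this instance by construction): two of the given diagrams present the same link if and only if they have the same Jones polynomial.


grouping into links: {D1, D2, D3, D5, D6} | {D4}
V(D1) = 2q^-6 + q^-4 + q^-2  (w -6, c 12, <D> = A^-10 + A^-2 + 2A^6)
D2 (bracket A^-10 + A^-2 + 2A^6; 10 crossings at w = -6): V = 2q^-6 + q^-4 + q^-2
V(D3) = 2q^-6 + q^-4 + q^-2  [10 crossings, <D> = A^-16 + A^-8 + 2, w = -8]
V(D4) = 1 + q + q^2 + q^3  (w +4, c 12, <D> = 1 + A^4 + A^8 + A^12)
V(D5) = 2q^-6 + q^-4 + q^-2  (w -4, c 12, <D> = A^-4 + A^4 + 2A^12)
D6 (bracket A^-10 + A^-2 + 2A^6; 12 crossings at w = -6): V = 2q^-6 + q^-4 + q^-2
why: comparing 6 Jones polynomials yields 2 groups


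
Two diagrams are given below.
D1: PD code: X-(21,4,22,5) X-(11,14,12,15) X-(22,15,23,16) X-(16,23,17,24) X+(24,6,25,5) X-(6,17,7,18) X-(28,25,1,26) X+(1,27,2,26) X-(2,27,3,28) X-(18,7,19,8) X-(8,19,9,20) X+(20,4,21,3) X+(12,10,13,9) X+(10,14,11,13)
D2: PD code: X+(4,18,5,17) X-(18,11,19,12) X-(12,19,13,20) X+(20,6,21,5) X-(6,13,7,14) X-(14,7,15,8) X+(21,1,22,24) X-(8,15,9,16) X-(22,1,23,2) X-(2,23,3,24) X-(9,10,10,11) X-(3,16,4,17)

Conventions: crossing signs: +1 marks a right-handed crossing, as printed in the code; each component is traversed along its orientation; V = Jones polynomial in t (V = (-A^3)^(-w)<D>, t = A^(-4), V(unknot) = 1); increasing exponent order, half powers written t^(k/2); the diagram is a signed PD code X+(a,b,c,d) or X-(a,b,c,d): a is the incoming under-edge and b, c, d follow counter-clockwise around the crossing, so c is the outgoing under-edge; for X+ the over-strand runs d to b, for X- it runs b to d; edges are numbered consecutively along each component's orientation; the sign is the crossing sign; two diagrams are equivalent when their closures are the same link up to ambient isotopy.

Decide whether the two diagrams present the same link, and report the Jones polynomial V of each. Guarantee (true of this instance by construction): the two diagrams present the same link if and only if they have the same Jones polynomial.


same link: yes
V(D1) = -t^-7 + t^-6 - t^-5 + t^-4 + t^-2  [14 crossings, <D> = A^-4 + A^4 - A^8 + A^12 - A^16, w = -4]
D2 (bracket A^-10 + A^-2 - A^2 + A^6 - A^10; 12 crossings at w = -6): V = -t^-7 + t^-6 - t^-5 + t^-4 + t^-2
note: all 2 diagrams share one V(t), hence one class


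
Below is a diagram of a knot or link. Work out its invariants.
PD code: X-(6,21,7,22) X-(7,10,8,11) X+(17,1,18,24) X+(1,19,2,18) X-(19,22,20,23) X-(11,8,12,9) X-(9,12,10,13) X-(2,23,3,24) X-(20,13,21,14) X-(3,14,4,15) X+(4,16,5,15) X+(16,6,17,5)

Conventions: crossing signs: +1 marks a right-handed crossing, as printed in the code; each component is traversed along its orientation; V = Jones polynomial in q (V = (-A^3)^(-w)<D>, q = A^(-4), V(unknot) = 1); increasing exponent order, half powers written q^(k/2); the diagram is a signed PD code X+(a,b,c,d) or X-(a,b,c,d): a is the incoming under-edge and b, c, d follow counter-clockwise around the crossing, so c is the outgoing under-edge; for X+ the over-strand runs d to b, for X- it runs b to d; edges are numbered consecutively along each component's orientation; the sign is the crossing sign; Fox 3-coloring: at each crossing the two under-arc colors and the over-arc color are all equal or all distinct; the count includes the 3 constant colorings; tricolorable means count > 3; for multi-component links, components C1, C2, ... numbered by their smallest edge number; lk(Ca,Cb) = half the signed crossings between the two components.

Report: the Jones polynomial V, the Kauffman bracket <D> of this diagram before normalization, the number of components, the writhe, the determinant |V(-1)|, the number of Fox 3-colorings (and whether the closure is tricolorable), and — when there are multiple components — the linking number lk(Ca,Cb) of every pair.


Jones polynomial: V(q) = -q^-6 + 2q^-5 - 2q^-4 + 3q^-3 - 3q^-2 + 2q^-1 - 1 + q
<D> = A^-16 - A^-12 + 2A^-8 - 3A^-4 + 3 - 2A^4 + 2A^8 - A^12; writhe -4
components 1, writhe -4 (12 crossings)
3-colorings: 9 of 3^12, det 15 — tricolorable
note: w = -4 shifts under R1 moves; the (-A^3)^(4) factor cancels that in V


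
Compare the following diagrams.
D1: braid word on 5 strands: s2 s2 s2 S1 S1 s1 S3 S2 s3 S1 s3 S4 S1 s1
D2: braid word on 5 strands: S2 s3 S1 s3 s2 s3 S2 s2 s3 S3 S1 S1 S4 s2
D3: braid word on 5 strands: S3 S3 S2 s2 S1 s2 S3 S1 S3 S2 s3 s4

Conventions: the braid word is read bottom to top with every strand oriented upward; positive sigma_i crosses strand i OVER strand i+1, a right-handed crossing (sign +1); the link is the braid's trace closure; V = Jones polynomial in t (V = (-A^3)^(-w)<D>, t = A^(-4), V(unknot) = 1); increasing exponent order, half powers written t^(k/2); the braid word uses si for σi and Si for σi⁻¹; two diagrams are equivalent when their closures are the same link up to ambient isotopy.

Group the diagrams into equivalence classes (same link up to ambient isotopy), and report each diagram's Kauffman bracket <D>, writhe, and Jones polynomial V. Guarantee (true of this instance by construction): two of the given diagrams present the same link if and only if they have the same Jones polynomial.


grouping into links: {D1} | {D2} | {D3}
V(D1) = t^-1 - 1 + 2t - 2t^2 + 2t^3 - 2t^4 + t^5  (w 0, c 14, <D> = A^-20 - 2A^-16 + 2A^-12 - 2A^-8 + 2A^-4 - 1 + A^4)
V(D2) = -t^-3 + t^-2 - t^-1 + 3 - t + t^2 - t^3  [14 crossings, <D> = -A^-12 + A^-8 - A^-4 + 3 - A^4 + A^8 - A^12, w = 0]
V(D3) = -t^-6 + t^-5 - t^-4 + 2t^-3 - t^-2 + t^-1  (w -4, c 12, <D> = A^-8 - A^-4 + 2 - A^4 + A^8 - A^12)
key observation: comparing 3 Jones polynomials yields 3 groups


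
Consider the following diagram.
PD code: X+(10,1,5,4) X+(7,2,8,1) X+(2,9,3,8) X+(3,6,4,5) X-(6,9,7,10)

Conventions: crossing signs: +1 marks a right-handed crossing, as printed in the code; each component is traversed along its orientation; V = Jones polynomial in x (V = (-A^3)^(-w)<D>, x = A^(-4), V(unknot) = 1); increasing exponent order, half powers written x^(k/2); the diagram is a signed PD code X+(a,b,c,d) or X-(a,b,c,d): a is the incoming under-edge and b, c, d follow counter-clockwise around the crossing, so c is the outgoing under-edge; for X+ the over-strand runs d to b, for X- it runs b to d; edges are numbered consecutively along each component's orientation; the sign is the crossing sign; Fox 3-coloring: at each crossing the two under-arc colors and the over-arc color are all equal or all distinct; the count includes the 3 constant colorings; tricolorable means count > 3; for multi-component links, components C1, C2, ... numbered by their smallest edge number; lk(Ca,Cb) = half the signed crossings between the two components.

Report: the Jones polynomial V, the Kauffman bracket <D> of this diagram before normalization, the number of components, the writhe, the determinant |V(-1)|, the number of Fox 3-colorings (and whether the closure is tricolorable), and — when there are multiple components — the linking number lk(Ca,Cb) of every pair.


Jones polynomial: V(x) = -x^(1/2) + x^(3/2) - x^(5/2) - x^(9/2)
<D> = A^-9 + A^-1 - A^3 + A^7; writhe +3
components 2, writhe +3 (5 crossings)
linking number lk(C1,C2) = +2
3-colorings: 3 of 3^5, det 4 — not tricolorable
note: the span of V is 4, within the link bound 5 + 2 - 1


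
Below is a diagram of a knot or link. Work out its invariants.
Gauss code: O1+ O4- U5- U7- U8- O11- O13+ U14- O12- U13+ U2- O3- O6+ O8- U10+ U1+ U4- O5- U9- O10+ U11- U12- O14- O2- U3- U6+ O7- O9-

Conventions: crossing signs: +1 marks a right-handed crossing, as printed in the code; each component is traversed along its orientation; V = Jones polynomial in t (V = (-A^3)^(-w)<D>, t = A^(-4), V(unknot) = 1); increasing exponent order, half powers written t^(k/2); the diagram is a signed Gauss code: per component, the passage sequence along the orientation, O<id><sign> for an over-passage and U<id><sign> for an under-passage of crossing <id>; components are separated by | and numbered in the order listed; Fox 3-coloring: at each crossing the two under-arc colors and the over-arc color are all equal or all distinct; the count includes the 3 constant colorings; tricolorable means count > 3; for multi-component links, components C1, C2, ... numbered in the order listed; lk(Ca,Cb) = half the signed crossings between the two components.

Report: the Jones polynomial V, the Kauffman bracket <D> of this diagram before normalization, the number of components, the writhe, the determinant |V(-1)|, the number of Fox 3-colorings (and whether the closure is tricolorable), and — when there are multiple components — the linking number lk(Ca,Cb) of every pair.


V(t) = -t^-8 + t^-7 - 2t^-6 + 3t^-5 - 2t^-4 + 3t^-3 - 2t^-2 + t^-1
bracket: A^-14 - 2A^-10 + 3A^-6 - 2A^-2 + 3A^2 - 2A^6 + A^10 - A^14, w = -6
1 component, writhe -6, over 14 crossings
det 15, colorings 9 of 3^14 — tricolorable
observation: det 15 = |V(-1)|; divisible by 3, so tricolorable


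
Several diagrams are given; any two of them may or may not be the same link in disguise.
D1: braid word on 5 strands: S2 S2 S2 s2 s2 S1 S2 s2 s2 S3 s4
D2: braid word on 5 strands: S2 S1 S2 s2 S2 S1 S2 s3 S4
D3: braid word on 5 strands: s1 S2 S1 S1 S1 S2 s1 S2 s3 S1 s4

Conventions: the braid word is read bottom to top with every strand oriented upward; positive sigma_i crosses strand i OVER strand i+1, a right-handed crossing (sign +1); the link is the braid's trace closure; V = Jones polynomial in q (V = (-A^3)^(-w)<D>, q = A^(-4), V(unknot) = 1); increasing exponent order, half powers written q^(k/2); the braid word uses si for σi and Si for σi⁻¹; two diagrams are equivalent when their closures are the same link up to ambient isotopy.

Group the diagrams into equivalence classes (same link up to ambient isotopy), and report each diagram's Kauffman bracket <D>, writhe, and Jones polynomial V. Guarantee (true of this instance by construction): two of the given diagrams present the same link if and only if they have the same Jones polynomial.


grouping into links: {D1} | {D2} | {D3}
V(D1) = -q^(-1/2) - q^(1/2)  (w -1, c 11, <D> = A^-5 + A^-1)
V(D2) = -q^(-11/2) + q^(-9/2) - q^(-7/2) - q^(-3/2)  [9 crossings, <D> = A^-9 + A^-1 - A^3 + A^7, w = -5]
V(D3) = -q^(-15/2) + 2q^(-13/2) - 2q^(-11/2) + 2q^(-9/2) - 3q^(-7/2) + q^(-5/2) - q^(-3/2)  [11 crossings, <D> = A^-3 - A + 3A^5 - 2A^9 + 2A^13 - 2A^17 + A^21, w = -3]
why: 3 values of V(q) split the 3 diagrams


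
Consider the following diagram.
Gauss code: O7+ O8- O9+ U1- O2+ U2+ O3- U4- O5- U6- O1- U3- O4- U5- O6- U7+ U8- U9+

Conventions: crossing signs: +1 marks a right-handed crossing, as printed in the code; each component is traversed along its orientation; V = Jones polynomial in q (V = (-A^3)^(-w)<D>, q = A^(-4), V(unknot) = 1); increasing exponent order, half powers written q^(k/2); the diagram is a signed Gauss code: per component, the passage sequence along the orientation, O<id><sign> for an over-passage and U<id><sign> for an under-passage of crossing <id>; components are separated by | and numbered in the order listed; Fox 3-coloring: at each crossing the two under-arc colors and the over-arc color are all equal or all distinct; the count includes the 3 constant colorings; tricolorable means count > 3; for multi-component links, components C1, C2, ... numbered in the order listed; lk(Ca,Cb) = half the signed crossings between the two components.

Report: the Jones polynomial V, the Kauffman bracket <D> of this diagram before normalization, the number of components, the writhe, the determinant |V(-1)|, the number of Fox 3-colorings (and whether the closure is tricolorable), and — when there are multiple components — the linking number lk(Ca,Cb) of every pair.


Jones polynomial: V(q) = -q^-7 + q^-6 - q^-5 + q^-4 + q^-2
<D> = -A^-1 - A^7 + A^11 - A^15 + A^19; writhe -3
components 1, writhe -3 (9 crossings)
3-colorings: 3 of 3^9, det 5 — not tricolorable
note: the span of V is 5, forcing >= 5 crossings in any diagram


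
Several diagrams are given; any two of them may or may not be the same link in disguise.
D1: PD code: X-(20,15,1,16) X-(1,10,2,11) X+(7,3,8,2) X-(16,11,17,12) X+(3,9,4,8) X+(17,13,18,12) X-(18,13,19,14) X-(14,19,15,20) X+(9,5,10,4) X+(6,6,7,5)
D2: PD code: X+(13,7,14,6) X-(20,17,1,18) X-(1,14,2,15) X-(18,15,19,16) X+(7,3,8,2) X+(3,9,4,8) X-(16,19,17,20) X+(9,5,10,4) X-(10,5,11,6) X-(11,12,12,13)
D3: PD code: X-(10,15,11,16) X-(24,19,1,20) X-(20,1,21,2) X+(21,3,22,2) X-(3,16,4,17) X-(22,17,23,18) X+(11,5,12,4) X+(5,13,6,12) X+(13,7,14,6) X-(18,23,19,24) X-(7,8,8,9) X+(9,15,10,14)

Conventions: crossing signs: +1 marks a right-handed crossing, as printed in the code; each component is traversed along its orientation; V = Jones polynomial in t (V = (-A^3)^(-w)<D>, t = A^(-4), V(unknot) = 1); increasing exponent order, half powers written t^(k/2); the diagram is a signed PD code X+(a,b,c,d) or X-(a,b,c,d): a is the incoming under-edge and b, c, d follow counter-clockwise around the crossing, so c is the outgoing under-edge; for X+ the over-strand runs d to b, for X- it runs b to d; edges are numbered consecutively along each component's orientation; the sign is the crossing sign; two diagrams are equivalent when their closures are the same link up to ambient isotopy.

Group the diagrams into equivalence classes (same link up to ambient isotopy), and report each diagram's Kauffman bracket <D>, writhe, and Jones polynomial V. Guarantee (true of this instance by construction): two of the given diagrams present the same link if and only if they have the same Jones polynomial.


equivalence classes: {D1, D2, D3}
D1 (bracket -A^-12 + A^-8 - A^-4 + 3 - A^4 + A^8 - A^12; 10 crossings at w = 0): V = -t^-3 + t^-2 - t^-1 + 3 - t + t^2 - t^3
V(D2) = -t^-3 + t^-2 - t^-1 + 3 - t + t^2 - t^3  [10 crossings, <D> = -A^-18 + A^-14 - A^-10 + 3A^-6 - A^-2 + A^2 - A^6, w = -2]
V(D3) = -t^-3 + t^-2 - t^-1 + 3 - t + t^2 - t^3  (w -2, c 12, <D> = -A^-18 + A^-14 - A^-10 + 3A^-6 - A^-2 + A^2 - A^6)
observation: one V(t) for all 3 diagrams — one class (guaranteed)


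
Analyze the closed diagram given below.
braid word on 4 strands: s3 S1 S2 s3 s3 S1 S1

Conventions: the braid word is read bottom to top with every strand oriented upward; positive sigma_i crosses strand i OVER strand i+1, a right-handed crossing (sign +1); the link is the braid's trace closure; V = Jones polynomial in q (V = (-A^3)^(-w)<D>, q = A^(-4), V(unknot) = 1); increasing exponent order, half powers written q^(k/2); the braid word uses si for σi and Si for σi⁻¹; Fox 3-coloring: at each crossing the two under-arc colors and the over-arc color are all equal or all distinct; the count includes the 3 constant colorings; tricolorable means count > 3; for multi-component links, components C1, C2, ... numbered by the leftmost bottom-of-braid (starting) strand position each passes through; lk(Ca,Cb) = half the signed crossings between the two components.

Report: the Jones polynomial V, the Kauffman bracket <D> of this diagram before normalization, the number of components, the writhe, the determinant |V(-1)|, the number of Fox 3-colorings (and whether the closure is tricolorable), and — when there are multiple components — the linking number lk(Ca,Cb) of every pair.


V = -q^-3 + q^-2 - q^-1 + 3 - q + q^2 - q^3
<D> = A^-15 - A^-11 + A^-7 - 3A^-3 + A - A^5 + A^9 (w = -1)
1 component over 7 crossings, w = -1
27 Fox colorings among 3^7, |V(-1)| = 9: tricolorable
why: w = -1 shifts under R1 moves; the (-A^3)^(1) factor cancels that in V
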